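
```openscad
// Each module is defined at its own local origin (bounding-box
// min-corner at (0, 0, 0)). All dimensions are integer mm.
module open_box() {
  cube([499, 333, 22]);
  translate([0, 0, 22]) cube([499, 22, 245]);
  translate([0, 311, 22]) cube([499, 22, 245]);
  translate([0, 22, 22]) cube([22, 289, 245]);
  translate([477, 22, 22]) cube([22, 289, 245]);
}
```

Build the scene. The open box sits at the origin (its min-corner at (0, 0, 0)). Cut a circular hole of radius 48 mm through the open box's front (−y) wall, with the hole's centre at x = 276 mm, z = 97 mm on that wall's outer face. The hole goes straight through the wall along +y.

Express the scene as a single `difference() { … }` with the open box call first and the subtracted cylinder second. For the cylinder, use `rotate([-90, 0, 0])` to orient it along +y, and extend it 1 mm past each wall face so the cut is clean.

difference() {
  open_box();
  translate([276, -1, 97]) rotate([-90, 0, 0]) cylinder(h = 24, r = 48);
}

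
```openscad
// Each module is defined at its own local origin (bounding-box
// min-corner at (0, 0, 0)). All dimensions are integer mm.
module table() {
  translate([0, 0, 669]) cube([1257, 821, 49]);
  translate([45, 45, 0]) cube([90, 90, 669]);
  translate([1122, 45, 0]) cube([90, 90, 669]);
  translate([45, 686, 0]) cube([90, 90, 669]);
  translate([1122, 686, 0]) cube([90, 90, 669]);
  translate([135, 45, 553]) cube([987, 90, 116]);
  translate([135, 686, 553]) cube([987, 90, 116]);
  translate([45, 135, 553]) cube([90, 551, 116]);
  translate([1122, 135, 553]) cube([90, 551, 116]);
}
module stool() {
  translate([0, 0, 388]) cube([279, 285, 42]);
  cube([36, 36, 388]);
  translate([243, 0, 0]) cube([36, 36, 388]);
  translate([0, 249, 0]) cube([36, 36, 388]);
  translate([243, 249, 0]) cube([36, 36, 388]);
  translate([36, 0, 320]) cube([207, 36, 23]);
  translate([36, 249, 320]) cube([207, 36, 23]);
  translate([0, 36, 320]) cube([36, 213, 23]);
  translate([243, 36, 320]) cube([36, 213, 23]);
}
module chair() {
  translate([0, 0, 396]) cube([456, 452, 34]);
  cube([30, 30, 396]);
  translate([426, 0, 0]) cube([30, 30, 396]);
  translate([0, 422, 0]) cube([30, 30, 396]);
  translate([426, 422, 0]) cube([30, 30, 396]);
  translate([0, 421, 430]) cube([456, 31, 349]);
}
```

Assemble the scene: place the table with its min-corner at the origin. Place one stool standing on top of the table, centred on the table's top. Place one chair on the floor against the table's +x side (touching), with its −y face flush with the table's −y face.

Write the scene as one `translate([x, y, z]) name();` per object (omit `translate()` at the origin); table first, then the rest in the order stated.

table();
translate([489, 268, 718]) stool();
translate([1257, 0, 0]) chair();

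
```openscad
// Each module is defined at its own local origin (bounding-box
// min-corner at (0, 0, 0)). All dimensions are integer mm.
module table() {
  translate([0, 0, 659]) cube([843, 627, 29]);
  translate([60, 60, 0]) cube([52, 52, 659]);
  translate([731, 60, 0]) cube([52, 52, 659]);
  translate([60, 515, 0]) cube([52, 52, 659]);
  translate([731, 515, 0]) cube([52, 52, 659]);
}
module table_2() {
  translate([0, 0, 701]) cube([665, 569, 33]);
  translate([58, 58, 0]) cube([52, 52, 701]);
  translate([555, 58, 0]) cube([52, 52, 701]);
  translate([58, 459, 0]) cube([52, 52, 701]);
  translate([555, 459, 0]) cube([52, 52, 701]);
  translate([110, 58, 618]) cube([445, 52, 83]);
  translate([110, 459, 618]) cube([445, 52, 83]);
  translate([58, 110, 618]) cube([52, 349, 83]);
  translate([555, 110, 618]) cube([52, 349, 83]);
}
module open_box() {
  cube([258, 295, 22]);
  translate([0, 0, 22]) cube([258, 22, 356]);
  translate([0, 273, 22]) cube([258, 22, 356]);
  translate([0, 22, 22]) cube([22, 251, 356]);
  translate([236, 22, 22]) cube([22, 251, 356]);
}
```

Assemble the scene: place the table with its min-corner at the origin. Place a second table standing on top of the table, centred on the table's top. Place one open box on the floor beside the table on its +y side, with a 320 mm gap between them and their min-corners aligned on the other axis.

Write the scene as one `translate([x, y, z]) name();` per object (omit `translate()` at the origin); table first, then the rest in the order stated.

table();
translate([89, 29, 688]) table_2();
translate([0, 947, 0]) open_box();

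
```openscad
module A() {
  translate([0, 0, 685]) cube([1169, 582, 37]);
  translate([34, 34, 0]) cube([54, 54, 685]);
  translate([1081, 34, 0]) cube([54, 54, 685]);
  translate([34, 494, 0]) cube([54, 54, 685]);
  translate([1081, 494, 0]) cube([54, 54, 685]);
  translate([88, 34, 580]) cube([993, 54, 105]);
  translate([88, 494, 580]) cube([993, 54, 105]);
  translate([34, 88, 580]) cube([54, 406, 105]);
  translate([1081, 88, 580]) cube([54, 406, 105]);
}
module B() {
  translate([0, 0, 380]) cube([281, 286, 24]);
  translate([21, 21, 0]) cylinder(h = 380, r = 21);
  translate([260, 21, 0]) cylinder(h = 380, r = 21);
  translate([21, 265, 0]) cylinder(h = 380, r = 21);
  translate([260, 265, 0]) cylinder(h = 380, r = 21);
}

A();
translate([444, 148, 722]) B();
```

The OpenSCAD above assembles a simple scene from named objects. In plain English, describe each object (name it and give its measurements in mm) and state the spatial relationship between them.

A is a table with a 1169×582 mm rectangular top, 37 mm thick, top surface at z = 722 mm, supported by four 54×54 mm square legs, each inset 34 mm from the nearest pair of top edges, running from the floor. Four apron rails, 54 mm thick and 105 mm tall, run between adjacent legs with their top edges flush with the underside of the top and their outer faces flush with the legs' outer faces.

B is a four-legged stool. The seat is 281×286 mm, 24 mm thick, top at z = 404 mm. It stands on four round legs, each 42 mm in diameter, from z = 0 to the seat underside, each leg's axis is inset half a diameter from the nearest pair of seat edges (so the leg's bounding box is flush with the corner).

The stool is on top of the table, centred.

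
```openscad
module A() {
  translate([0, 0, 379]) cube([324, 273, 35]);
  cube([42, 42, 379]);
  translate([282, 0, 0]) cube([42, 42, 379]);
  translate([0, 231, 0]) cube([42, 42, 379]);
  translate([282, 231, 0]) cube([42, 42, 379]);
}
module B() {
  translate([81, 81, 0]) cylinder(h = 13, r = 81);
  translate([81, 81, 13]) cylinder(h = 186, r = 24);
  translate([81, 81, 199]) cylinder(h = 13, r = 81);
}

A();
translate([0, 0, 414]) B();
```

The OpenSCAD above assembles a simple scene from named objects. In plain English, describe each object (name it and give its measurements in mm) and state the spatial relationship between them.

A is a simple wooden stool: a rectangular seat 324 mm (x) by 273 mm (y), 35 mm thick, top face at z = 414 mm, on four square legs, each 42×42 mm in cross-section. The legs rest on z = 0, each flush with a corner of the seat.

B is a spool: two coaxial disc flanges of radius 81 mm and thickness 13 mm, joined by a core cylinder of radius 24 mm and height 186 mm. The lower flange rests on z = 0 and the three cylinders share a vertical axis.

The spool is on top of the stool.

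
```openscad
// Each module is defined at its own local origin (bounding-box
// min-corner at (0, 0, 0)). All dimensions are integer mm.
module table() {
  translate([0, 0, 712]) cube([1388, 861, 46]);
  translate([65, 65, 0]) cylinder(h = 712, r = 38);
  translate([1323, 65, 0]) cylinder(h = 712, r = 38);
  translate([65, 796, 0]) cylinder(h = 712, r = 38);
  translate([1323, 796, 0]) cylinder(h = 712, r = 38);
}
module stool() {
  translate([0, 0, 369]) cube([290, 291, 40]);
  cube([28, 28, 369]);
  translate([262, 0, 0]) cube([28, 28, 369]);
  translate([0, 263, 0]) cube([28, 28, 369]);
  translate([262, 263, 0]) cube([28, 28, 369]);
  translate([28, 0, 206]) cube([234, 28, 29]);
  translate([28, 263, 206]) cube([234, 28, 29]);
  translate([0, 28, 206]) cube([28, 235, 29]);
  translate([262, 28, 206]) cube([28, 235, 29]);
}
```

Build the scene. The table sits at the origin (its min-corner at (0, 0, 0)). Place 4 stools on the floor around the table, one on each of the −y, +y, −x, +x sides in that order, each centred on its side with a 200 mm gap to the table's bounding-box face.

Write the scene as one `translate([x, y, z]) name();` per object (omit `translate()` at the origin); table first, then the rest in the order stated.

table();
translate([549, -491, 0]) stool();
translate([549, 1061, 0]) stool();
translate([-490, 285, 0]) stool();
translate([1588, 285, 0]) stool();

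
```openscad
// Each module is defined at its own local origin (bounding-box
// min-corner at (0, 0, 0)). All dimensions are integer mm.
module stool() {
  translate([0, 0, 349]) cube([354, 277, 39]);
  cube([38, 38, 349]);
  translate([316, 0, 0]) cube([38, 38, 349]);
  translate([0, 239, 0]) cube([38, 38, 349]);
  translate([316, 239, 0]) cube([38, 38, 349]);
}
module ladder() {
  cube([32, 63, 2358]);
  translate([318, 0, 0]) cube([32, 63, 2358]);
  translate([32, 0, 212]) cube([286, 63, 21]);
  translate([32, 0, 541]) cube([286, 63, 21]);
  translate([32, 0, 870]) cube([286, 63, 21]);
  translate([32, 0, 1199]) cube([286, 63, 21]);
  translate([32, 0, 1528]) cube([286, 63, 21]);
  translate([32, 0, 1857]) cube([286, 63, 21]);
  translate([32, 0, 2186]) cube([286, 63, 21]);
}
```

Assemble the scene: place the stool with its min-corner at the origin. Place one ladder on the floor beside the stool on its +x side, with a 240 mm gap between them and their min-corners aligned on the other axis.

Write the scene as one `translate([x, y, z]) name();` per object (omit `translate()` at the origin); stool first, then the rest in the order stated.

stool();
translate([594, 0, 0]) ladder();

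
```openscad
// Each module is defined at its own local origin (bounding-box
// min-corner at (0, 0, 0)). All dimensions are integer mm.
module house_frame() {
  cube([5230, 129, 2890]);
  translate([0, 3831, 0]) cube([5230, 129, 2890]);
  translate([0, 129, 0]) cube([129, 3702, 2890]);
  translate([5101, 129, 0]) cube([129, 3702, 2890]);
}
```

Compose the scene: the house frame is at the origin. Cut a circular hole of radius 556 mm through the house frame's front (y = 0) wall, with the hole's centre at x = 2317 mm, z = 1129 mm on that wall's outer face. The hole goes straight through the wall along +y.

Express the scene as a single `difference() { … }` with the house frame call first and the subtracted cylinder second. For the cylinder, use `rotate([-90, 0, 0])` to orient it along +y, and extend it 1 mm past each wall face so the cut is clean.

difference() {
  house_frame();
  translate([2317, -1, 1129]) rotate([-90, 0, 0]) cylinder(h = 131, r = 556);
}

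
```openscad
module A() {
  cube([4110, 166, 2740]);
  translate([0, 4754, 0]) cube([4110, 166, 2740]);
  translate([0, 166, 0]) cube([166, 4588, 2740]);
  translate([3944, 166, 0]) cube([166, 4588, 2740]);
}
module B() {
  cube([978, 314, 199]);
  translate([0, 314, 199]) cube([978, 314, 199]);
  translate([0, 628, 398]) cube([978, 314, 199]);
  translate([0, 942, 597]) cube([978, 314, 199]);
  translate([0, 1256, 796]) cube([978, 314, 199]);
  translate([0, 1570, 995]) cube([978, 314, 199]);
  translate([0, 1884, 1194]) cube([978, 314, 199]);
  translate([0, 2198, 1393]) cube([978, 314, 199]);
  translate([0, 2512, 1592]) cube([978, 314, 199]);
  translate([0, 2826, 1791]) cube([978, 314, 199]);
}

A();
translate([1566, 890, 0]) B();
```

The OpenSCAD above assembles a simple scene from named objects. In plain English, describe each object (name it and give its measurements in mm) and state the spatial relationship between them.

A is the wall frame of a small rectangular building: four walls, each 2740 mm tall and 166 mm thick, enclosing a footprint 4110 mm (x) by 4920 mm (y) outside-to-outside, with no floor or roof. The front and back walls (the −y and +y sides) span the full width; the two side walls fit between them.

B is a run of 10 identical solid stair steps. Each tread is 978×314 mm and each step block is 199 mm high. Step 1 rests on the floor; step k is offset from step 1 by (k−1)×314 mm in y and (k−1)×199 mm in z.

The staircase sits inside the house frame, centred.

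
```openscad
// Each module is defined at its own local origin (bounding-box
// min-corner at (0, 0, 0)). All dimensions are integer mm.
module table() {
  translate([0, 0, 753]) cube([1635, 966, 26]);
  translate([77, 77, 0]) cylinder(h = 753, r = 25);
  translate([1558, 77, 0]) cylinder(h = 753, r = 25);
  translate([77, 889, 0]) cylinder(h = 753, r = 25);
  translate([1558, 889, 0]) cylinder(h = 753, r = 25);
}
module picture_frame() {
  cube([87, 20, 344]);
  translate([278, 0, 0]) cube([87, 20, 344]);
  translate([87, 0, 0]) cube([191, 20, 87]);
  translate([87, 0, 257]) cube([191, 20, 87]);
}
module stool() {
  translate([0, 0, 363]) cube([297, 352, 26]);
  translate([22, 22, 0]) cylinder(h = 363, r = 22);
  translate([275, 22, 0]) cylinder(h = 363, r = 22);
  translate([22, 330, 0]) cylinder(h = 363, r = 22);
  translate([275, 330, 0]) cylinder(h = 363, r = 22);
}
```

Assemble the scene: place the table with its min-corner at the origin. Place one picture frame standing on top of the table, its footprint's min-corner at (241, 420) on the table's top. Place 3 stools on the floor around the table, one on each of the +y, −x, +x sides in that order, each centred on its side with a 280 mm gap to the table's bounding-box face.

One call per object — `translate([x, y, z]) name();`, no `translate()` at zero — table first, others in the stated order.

table();
translate([241, 420, 779]) picture_frame();
translate([669, 1246, 0]) stool();
translate([-577, 307, 0]) stool();
translate([1915, 307, 0]) stool();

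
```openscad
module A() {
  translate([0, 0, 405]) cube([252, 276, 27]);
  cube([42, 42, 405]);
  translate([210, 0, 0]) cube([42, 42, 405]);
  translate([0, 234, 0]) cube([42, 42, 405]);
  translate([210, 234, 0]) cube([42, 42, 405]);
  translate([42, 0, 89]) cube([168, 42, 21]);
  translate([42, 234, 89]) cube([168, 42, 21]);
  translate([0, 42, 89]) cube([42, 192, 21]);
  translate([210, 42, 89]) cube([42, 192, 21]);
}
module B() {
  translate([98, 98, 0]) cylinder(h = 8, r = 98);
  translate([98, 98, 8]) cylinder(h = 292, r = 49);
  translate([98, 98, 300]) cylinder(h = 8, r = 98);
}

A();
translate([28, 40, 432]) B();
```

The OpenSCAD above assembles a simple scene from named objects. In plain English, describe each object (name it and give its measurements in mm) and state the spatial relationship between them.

A is a four-legged stool. The seat is 252×276 mm, 27 mm thick, top at z = 432 mm. It stands on four square legs, each 42×42 mm in cross-section, from z = 0 to the seat underside, each flush with a corner of the seat. Four stretchers, 42 mm wide and 21 mm tall, connect adjacent legs with their undersides at z = 89 mm, each running between the inner faces of the legs it joins and aligned with the legs' outer faces on the other axis.

B is a spool: two coaxial disc flanges of radius 98 mm and thickness 8 mm, joined by a core cylinder of radius 49 mm and height 292 mm. The lower flange rests on z = 0 and the three cylinders share a vertical axis.

The spool is on top of the stool, centred.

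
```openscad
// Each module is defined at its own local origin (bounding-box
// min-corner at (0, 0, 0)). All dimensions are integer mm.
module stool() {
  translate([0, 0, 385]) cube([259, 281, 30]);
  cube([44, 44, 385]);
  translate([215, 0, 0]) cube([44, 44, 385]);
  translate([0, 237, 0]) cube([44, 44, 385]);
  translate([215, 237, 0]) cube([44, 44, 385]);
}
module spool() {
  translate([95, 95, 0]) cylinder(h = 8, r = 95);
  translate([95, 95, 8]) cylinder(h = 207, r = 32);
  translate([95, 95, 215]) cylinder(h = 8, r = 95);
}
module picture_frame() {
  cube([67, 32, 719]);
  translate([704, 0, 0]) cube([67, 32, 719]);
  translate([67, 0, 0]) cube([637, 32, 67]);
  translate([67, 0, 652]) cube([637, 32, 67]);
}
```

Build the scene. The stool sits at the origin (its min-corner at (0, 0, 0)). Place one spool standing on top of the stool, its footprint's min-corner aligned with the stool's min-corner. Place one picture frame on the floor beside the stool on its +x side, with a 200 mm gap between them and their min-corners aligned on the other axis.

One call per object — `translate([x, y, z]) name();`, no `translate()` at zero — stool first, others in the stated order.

stool();
translate([0, 0, 415]) spool();
translate([459, 0, 0]) picture_frame();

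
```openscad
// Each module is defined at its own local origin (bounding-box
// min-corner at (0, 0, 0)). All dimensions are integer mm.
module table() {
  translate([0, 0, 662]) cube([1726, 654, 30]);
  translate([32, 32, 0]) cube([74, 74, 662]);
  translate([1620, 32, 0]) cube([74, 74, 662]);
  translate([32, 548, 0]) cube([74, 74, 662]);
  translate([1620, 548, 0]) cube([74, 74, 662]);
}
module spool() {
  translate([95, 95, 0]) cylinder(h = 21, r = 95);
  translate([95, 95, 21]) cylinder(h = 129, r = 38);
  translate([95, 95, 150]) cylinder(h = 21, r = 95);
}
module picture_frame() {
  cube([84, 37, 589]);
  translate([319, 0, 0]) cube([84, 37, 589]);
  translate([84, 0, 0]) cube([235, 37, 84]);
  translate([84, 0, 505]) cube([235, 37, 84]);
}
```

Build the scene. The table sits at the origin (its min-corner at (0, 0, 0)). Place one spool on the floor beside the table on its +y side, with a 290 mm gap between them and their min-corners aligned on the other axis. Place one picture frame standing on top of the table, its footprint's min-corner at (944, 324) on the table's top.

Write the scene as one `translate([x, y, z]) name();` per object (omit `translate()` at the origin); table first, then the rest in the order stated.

table();
translate([0, 944, 0]) spool();
translate([944, 324, 692]) picture_frame();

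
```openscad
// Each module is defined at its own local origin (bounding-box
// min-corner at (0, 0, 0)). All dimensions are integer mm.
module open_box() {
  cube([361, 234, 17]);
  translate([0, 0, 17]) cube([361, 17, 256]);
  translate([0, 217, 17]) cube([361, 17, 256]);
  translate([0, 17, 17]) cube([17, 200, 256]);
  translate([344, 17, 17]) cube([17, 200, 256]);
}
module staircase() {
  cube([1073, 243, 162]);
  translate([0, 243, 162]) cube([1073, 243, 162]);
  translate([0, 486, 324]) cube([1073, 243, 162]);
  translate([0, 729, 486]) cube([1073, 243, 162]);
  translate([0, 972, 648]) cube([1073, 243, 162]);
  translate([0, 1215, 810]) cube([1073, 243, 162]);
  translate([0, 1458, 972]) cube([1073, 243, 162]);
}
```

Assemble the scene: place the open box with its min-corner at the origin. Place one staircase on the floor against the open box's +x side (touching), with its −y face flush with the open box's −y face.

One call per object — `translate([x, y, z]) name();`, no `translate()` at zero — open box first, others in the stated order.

open_box();
translate([361, 0, 0]) staircase();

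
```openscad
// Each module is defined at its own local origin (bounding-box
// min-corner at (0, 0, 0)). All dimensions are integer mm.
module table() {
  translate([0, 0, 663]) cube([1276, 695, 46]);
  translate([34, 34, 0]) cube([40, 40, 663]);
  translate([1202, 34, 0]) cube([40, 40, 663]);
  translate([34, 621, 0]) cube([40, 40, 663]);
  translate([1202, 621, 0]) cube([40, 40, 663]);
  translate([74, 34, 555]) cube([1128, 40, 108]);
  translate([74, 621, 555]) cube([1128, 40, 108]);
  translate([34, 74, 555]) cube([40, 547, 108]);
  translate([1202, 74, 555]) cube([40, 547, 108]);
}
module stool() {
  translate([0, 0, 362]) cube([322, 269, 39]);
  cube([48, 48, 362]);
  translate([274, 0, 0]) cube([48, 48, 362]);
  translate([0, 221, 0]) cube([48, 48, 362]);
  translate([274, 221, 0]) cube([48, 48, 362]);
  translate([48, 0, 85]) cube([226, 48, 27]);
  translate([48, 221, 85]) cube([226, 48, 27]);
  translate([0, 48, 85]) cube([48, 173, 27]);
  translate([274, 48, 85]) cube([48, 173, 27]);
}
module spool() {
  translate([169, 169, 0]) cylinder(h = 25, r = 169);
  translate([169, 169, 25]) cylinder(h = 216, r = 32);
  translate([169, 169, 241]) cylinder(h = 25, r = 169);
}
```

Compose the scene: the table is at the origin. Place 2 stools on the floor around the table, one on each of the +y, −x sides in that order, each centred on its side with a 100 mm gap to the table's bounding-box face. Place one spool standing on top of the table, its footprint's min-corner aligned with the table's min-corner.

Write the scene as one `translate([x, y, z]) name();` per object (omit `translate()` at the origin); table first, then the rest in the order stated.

table();
translate([477, 795, 0]) stool();
translate([-422, 213, 0]) stool();
translate([0, 0, 709]) spool();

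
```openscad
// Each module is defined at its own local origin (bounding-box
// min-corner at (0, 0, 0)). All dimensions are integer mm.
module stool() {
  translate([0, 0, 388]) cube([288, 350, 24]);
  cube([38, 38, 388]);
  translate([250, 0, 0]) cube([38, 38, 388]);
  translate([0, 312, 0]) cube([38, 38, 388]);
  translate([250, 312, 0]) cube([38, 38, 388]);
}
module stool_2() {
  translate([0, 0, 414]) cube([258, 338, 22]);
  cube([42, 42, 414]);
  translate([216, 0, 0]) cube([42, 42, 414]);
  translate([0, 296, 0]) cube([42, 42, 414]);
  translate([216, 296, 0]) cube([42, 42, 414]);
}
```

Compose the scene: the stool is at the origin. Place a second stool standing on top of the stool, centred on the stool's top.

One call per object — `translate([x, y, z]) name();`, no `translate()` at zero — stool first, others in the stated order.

stool();
translate([15, 6, 412]) stool_2();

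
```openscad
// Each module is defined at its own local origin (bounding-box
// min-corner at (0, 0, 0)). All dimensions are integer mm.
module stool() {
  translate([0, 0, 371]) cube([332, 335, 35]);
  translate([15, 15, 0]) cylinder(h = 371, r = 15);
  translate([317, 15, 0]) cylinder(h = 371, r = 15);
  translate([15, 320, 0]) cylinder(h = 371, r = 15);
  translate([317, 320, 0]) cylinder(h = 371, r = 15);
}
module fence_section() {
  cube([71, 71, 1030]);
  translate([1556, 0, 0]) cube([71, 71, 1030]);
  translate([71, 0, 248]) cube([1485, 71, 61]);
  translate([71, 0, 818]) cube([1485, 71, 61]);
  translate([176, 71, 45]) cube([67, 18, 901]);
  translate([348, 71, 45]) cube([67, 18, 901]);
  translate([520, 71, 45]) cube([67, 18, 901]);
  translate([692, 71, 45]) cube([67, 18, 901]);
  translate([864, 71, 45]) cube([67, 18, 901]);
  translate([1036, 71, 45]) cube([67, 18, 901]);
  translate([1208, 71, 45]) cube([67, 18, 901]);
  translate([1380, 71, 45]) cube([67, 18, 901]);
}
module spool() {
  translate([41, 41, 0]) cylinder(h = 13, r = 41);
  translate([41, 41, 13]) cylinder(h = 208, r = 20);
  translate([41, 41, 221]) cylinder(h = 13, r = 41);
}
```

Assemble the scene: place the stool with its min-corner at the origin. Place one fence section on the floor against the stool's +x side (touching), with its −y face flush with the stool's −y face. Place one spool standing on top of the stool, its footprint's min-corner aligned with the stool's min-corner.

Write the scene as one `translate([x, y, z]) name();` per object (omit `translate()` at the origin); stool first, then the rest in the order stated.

stool();
translate([332, 0, 0]) fence_section();
translate([0, 0, 406]) spool();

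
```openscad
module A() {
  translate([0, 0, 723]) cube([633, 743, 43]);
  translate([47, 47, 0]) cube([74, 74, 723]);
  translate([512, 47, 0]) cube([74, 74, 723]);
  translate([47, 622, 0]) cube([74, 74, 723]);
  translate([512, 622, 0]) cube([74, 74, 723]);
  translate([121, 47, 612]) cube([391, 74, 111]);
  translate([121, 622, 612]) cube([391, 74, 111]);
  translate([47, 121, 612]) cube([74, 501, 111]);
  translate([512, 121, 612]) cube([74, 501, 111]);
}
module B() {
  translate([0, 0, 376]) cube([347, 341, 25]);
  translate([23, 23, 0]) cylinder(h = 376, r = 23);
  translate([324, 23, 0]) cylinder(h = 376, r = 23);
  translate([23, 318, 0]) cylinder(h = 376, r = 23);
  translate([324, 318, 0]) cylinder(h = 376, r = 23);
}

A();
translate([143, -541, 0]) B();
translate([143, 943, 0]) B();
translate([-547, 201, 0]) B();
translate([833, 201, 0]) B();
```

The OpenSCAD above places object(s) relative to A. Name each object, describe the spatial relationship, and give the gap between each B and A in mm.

Each stool's nearest face is 200 mm from the table's bounding box.

A is a table. B is a stool. Four stools sit around the table at the −y, +y, −x, +x sides. The gap between each stool and the table is 200 mm.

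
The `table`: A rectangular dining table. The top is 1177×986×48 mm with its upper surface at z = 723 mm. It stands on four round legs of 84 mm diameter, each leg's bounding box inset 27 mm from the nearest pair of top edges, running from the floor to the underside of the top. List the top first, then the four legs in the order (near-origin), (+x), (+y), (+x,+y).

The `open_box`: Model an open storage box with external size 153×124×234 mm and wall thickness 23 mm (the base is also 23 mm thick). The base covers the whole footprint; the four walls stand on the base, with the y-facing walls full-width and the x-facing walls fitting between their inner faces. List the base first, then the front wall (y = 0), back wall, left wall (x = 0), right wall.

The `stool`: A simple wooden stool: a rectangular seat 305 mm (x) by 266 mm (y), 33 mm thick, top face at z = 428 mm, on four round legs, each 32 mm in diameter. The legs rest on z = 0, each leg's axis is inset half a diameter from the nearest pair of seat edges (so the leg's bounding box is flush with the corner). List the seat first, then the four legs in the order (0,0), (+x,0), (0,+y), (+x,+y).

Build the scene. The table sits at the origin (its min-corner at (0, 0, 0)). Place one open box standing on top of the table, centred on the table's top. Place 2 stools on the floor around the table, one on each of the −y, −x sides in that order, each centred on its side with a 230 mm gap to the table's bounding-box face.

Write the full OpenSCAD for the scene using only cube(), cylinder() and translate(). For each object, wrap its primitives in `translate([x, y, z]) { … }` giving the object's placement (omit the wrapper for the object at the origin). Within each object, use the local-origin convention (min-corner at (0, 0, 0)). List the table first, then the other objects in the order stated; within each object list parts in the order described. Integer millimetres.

translate([0, 0, 675]) cube([1177, 986, 48]);
translate([69, 69, 0]) cylinder(h = 675, r = 42);
translate([1108, 69, 0]) cylinder(h = 675, r = 42);
translate([69, 917, 0]) cylinder(h = 675, r = 42);
translate([1108, 917, 0]) cylinder(h = 675, r = 42);
translate([512, 431, 723]) {
  cube([153, 124, 23]);
  translate([0, 0, 23]) cube([153, 23, 211]);
  translate([0, 101, 23]) cube([153, 23, 211]);
  translate([0, 23, 23]) cube([23, 78, 211]);
  translate([130, 23, 23]) cube([23, 78, 211]);
}
translate([436, -496, 0]) {
  translate([0, 0, 395]) cube([305, 266, 33]);
  translate([16, 16, 0]) cylinder(h = 395, r = 16);
  translate([289, 16, 0]) cylinder(h = 395, r = 16);
  translate([16, 250, 0]) cylinder(h = 395, r = 16);
  translate([289, 250, 0]) cylinder(h = 395, r = 16);
}
translate([-535, 360, 0]) {
  translate([0, 0, 395]) cube([305, 266, 33]);
  translate([16, 16, 0]) cylinder(h = 395, r = 16);
  translate([289, 16, 0]) cylinder(h = 395, r = 16);
  translate([16, 250, 0]) cylinder(h = 395, r = 16);
  translate([289, 250, 0]) cylinder(h = 395, r = 16);
}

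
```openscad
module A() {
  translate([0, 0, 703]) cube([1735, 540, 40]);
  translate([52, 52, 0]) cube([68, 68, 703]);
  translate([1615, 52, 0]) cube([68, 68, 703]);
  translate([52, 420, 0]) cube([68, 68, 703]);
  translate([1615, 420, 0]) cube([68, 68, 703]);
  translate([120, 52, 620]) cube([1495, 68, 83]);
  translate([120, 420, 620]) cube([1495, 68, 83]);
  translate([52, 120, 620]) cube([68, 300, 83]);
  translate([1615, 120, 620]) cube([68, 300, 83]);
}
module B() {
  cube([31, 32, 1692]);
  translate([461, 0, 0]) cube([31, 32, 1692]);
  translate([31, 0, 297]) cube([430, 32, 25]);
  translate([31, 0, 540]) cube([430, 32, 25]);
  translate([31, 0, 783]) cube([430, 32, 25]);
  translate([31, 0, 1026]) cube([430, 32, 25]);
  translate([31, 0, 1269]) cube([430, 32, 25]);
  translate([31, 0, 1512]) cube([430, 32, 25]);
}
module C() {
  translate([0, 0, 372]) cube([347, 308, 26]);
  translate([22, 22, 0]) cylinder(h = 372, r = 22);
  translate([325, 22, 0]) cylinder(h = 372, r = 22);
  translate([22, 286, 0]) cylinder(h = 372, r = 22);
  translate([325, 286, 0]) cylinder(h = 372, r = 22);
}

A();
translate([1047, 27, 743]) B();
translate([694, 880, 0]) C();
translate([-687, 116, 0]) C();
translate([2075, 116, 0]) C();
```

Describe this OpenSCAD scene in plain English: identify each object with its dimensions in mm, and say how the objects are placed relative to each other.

A is a rectangular dining table. The top is 1735×540×40 mm with its upper surface at z = 743 mm. It stands on four 68×68 mm square legs, each inset 52 mm from the nearest pair of top edges, running from the floor to the underside of the top. Four apron rails, 68 mm thick and 83 mm tall, run between adjacent legs with their top edges flush with the underside of the top and their outer faces flush with the legs' outer faces.

B is a wooden ladder with two side rails of 31×32 mm section and 1692 mm height, set 492 mm apart overall. Between them run 6 rectangular rungs (32 mm deep, 25 mm thick), front faces flush with the rails' −y face. The bottom of the first rung is 297 mm above the floor and each subsequent rung is 243 mm higher than the one below.

C is a four-legged stool. The seat is 347×308 mm, 26 mm thick, top at z = 398 mm. It stands on four round legs, each 44 mm in diameter, from z = 0 to the seat underside, each leg's axis is inset half a diameter from the nearest pair of seat edges (so the leg's bounding box is flush with the corner).

The ladder is on top of the table. Three stools sit around the table at the +y, −x, +x sides.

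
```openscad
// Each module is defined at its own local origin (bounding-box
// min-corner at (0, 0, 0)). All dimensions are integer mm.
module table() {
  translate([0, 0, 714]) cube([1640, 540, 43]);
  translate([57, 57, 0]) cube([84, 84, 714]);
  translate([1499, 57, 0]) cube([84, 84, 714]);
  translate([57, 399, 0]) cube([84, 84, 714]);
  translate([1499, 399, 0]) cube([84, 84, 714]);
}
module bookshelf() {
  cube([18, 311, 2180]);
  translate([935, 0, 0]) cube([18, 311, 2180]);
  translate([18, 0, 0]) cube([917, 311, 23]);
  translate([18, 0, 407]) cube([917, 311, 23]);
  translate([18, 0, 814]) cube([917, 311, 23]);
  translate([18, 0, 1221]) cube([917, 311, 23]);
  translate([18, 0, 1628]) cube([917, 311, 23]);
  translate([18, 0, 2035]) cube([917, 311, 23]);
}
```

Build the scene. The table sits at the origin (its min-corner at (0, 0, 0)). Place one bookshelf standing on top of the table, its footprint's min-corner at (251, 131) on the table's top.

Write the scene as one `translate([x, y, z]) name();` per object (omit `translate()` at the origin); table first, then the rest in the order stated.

table();
translate([251, 131, 757]) bookshelf();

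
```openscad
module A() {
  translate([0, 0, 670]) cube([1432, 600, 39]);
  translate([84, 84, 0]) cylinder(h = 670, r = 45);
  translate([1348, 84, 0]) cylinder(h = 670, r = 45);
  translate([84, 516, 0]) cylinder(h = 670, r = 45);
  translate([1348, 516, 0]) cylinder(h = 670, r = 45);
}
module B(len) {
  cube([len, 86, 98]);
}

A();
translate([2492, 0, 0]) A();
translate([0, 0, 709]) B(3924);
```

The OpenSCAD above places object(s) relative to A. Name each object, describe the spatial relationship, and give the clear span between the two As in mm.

Second table starts at x = 2492; first ends at x = 1432; clear span = 2492 − 1432 = 1060 mm.

A is a table. B is a beam. A beam spans the tops of two tables. The clear span between the two tables is 1060 mm.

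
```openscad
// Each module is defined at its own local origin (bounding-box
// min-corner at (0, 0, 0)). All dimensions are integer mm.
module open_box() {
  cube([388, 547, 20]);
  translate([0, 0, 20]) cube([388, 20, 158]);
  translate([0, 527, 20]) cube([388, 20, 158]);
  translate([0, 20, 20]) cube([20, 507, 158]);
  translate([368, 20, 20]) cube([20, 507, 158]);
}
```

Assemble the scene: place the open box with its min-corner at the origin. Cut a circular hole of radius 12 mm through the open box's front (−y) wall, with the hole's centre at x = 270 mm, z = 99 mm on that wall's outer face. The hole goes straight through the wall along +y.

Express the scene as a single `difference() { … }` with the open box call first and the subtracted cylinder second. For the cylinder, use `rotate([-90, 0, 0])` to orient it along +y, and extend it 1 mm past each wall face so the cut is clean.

difference() {
  open_box();
  translate([270, -1, 99]) rotate([-90, 0, 0]) cylinder(h = 22, r = 12);
}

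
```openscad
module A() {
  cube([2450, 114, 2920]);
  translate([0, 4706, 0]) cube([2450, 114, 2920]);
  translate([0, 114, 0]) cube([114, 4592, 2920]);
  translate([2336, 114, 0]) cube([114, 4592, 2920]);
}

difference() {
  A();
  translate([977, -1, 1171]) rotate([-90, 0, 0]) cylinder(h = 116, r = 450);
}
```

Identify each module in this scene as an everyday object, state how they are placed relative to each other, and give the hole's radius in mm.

The subtracted cylinder has r = 450 mm.

A is a house frame. The house frame has a circular hole through its front wall. The hole's radius is 450 mm.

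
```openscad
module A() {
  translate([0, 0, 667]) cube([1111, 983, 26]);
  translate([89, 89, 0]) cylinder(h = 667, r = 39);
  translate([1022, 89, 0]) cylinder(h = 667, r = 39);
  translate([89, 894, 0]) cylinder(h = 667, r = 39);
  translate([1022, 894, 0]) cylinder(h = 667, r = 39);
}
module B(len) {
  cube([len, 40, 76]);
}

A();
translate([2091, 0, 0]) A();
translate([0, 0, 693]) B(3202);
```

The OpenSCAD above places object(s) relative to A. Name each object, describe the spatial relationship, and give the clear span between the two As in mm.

Second table starts at x = 2091; first ends at x = 1111; clear span = 2091 − 1111 = 980 mm.

A is a table. B is a beam. A beam spans the tops of two tables. The clear span between the two tables is 980 mm.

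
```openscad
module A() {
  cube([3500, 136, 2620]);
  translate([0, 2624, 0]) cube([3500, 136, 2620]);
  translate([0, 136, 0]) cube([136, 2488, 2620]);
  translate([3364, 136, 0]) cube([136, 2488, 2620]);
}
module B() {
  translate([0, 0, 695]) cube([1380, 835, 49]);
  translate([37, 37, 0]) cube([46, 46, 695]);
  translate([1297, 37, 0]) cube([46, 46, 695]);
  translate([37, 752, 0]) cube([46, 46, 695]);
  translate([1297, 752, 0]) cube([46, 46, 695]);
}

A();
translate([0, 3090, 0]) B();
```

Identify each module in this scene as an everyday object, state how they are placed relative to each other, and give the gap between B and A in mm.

The table's nearest face is 330 mm from the house frame's +y face.

A is a house frame. B is a table. The table is on the floor beside the house frame on its +y side. The gap between the table and the house frame is 330 mm.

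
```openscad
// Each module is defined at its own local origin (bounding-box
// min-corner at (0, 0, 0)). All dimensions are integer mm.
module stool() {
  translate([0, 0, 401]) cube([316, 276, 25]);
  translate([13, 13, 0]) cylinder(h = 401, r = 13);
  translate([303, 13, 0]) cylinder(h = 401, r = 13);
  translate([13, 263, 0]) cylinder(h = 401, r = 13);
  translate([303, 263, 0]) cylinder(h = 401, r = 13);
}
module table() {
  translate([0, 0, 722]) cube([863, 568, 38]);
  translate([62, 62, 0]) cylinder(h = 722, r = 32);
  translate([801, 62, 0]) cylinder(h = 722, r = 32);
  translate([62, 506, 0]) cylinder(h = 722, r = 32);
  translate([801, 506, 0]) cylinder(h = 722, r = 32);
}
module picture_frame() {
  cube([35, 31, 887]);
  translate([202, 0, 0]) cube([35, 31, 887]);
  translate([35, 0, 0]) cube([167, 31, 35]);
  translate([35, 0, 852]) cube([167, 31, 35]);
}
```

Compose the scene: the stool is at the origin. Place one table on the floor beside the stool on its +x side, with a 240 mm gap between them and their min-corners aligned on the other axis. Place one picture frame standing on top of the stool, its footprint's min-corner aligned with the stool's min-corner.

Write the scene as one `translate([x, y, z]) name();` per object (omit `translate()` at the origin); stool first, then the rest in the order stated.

stool();
translate([556, 0, 0]) table();
translate([0, 0, 426]) picture_frame();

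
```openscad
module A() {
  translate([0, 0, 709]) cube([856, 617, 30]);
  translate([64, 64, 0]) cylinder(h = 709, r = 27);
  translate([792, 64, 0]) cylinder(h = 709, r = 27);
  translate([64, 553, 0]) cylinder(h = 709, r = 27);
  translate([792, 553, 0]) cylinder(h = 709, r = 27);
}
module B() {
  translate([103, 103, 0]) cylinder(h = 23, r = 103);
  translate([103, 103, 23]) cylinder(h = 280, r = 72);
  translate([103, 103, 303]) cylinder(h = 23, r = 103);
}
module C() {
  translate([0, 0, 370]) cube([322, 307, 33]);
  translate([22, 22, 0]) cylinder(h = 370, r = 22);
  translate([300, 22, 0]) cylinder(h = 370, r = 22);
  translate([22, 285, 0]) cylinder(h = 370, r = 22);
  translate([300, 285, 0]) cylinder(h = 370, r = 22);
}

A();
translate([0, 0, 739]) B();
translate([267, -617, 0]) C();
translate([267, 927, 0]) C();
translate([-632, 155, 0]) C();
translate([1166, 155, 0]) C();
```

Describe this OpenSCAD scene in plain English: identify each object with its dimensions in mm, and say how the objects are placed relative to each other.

A is a table with a 856×617 mm rectangular top, 30 mm thick, top surface at z = 739 mm, supported by four round legs of 54 mm diameter, each leg's bounding box inset 37 mm from the nearest pair of top edges, running from the floor.

B is a spool: two coaxial disc flanges of radius 103 mm and thickness 23 mm, joined by a core cylinder of radius 72 mm and height 280 mm. The lower flange rests on z = 0 and the three cylinders share a vertical axis.

C is a simple wooden stool: a rectangular seat 322 mm (x) by 307 mm (y), 33 mm thick, top face at z = 403 mm, on four round legs, each 44 mm in diameter. The legs rest on z = 0, each leg's axis is inset half a diameter from the nearest pair of seat edges (so the leg's bounding box is flush with the corner).

The spool is on top of the table. Four stools sit around the table at the −y, +y, −x, +x sides.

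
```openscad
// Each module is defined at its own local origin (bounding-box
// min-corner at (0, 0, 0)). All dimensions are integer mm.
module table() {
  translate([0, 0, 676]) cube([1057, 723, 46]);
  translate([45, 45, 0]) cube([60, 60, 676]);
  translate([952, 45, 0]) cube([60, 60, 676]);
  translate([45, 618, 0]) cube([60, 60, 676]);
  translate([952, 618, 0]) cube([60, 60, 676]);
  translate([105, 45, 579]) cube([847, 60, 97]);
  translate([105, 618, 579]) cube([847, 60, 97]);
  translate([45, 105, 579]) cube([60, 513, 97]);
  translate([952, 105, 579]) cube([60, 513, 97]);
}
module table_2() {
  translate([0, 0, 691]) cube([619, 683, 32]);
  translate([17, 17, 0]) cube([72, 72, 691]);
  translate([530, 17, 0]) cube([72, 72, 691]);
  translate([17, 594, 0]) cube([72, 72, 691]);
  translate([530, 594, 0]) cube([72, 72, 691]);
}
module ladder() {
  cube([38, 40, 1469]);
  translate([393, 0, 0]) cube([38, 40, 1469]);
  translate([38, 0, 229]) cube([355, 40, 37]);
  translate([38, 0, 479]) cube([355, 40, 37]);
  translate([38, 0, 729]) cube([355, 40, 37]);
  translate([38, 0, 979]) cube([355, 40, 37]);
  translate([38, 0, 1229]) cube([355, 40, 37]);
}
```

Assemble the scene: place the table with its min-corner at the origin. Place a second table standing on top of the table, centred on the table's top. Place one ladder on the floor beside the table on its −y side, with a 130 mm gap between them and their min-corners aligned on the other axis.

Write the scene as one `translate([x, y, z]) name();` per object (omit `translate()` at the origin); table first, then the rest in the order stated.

table();
translate([219, 20, 722]) table_2();
translate([0, -170, 0]) ladder();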